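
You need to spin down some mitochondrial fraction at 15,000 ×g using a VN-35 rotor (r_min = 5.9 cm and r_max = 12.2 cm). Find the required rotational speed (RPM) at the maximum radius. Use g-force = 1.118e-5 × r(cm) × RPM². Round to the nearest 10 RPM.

Use r_max = 12.2 cm.
RCF = 1.118 × 10⁻⁵ × r × N²
15,000 = 1.118 × 10⁻⁵ × 12.2 × N²
N² = 15,000 / (13.6396 × 10⁻⁵) = 109,973,900
N ≈ √109,973,900 ≈ 10,486.8

≈ 10490 RPM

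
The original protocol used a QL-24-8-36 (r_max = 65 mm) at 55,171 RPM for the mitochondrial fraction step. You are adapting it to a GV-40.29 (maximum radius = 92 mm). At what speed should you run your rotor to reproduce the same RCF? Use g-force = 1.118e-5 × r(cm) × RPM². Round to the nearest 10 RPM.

46370 RPM

Original rotor: r = 65 mm = 6.5 cm
RCF_original = 1.118 × 10⁻⁵ × 6.5 × (55171)² = 1.118 × 10⁻⁵ × 6.5 × 3,043,839,241 ≈ 221,195.8 × g
Your rotor: r = 92 mm = 9.2 cm
221,195.8 = 1.118 × 10⁻⁵ × 9.2 × N²
N² = 221,195.8 / (10.2856 × 10⁻⁵) = 2,150,538,617
N ≈ √2,150,538,617 ≈ 46,373.9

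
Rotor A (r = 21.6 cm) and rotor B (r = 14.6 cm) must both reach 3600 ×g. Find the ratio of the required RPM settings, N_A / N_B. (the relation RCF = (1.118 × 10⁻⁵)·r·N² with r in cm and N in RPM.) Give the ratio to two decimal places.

At fixed RCF, N ∝ 1/√r, so N_A/N_B = √(r_B/r_A) = √(14.6/21.6) = √0.675926 = 0.8221.

0.82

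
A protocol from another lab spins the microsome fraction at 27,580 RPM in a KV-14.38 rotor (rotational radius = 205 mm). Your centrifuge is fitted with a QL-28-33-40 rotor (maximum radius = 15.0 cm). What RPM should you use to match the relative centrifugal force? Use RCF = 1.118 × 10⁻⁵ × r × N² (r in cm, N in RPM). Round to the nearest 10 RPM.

Original rotor: r = 205 mm = 20.5 cm
RCF = 1.118 × 10⁻⁵ × r × N²
RCF_original = 1.118 × 10⁻⁵ × 20.5 × (27580)² = 1.118 × 10⁻⁵ × 20.5 × 760,656,400 ≈ 174,334.8 × g
174,334.8 = 1.118 × 10⁻⁵ × 15 × N²
N² = 174,334.8 / (16.77 × 10⁻⁵) = 1,039,563,506
N ≈ √1,039,563,506 ≈ 32,242.3

32240 RPM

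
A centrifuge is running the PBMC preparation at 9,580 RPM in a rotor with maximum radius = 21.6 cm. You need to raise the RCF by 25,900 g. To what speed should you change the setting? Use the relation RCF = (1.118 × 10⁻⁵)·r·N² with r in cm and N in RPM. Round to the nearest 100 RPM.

Current RCF = 1.118 × 10⁻⁵ × 21.6 × (9580)² = 1.118 × 10⁻⁵ × 21.6 × 91,776,400 ≈ 22,162.9 × g
Target RCF = 22,162.9 + 25,900 = 48,062.9 × g
N² = 48,062.9 / (24.1488 × 10⁻⁵) = 199,028,109
N ≈ √199,028,109 ≈ 14,107.7

≈ 14100 RPM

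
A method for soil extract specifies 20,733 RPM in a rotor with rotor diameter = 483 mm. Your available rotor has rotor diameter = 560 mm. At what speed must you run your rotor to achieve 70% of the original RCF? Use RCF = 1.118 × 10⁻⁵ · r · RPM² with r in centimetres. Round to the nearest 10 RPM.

16110 RPM

Original rotor: r = 483 mm / 2 = 241.5 mm = 24.15 cm
RCF_original = 1.118 × 10⁻⁵ × 24.15 × (20733)² = 1.118 × 10⁻⁵ × 24.15 × 429,857,289 ≈ 116,060.2 × g
Target RCF = 0.7 × 116,060.2 ≈ 81,242.1 × g
Your rotor: r = 560 mm / 2 = 280 mm = 28 cm
81,242.1 = 1.118 × 10⁻⁵ × 28 × N²
N² = 81,242.1 / (31.304 × 10⁻⁵) = 259,526,259
N ≈ √259,526,259 ≈ 16,109.8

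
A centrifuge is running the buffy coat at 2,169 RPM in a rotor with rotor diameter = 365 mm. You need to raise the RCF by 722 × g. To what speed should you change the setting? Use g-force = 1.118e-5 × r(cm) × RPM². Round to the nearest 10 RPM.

N₂ ≈ 2870 RPM

r = 365 mm / 2 = 182.5 mm = 18.25 cm
Current RCF = 1.118 × 10⁻⁵ × 18.25 × (2169)² = 1.118 × 10⁻⁵ × 18.25 × 4,704,561 ≈ 959.9 × g
Target RCF = 959.9 + 722 = 1,681.9 × g
N² = 1,681.9 / (20.4035 × 10⁻⁵) = 8,243,194
N ≈ √8,243,194 ≈ 2,871.1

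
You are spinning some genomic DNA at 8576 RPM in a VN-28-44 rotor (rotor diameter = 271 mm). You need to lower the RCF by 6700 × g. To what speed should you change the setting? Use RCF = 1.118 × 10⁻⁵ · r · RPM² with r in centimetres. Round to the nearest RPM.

≈ 5415 RPM

r = 271 mm / 2 = 135.5 mm = 13.55 cm
Current RCF = 1.118 × 10⁻⁵ × 13.55 × (8576)² = 1.118 × 10⁻⁵ × 13.55 × 73,547,776 ≈ 11,141.7 × g
Target RCF = 11,141.7 − 6,700 = 4,441.7 × g
N² = 4,441.7 / (15.1489 × 10⁻⁵) = 29,320,281
N ≈ √29,320,281 ≈ 5,414.8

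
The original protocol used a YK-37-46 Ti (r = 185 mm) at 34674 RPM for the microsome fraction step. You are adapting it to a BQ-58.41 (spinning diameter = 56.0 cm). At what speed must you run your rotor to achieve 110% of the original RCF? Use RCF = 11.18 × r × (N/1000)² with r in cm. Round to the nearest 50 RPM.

Original rotor: r = 185 mm = 18.5 cm
RCF_original = 11.18 × 18.5 × (34.674)² = 11.18 × 18.5 × 1,202.286276 ≈ 248,668.9 × g
Target RCF = 1.1 × 248,668.9 ≈ 273,535.8 × g
Your rotor: r = 56.0 / 2 = 28 cm
273,535.8 = 11.18 × 28 × (N/1000)²
(N/1000)² = 273,535.8 / 313.04 = 873.8046
N = 1000 × √873.8046 ≈ 29,560.2

≈ 29550 RPM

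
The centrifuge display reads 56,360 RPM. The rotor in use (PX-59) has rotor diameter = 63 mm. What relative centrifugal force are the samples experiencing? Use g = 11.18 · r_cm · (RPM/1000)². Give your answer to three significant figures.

RCF ≈ 112000 g

r = 63 mm / 2 = 31.5 mm = 3.15 cm
RCF = 11.18 × 3.15 × (56.36)² = 11.18 × 3.15 × 3,176.4496 ≈ 111,865 × g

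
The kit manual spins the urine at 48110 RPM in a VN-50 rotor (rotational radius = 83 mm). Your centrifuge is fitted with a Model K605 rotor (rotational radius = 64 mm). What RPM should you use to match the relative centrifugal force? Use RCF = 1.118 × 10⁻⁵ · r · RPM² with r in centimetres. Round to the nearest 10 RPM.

Original rotor: r = 83 mm = 8.3 cm
RCF = 1.118 × 10⁻⁵ × r × N²
RCF_original = 1.118 × 10⁻⁵ × 8.3 × (48110)² = 1.118 × 10⁻⁵ × 8.3 × 2,314,572,100 ≈ 214,778.4 × g
Your rotor: r = 64 mm = 6.4 cm
214,778.4 = 1.118 × 10⁻⁵ × 6.4 × N²
N² = 214,778.4 / (7.1552 × 10⁻⁵) = 3,001,710,644
N ≈ √3,001,710,644 ≈ 54,787.9

≈ 54790 RPM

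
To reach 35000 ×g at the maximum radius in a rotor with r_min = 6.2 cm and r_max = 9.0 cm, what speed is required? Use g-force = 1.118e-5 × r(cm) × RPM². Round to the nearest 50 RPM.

N ≈ 18650 RPM

Use r_max = 9.0 cm.
RCF = 1.118 × 10⁻⁵ × r × N²
35,000 = 1.118 × 10⁻⁵ × 9 × N²
N² = 35,000 / (10.062 × 10⁻⁵) = 347,843,371
N ≈ √347,843,371 ≈ 18,650.6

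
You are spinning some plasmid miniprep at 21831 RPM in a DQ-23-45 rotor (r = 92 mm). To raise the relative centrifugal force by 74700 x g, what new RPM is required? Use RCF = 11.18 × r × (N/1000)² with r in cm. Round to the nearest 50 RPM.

≈ 34700 RPM

r = 92 mm = 9.2 cm
Current RCF = 11.18 × 9.2 × (21.831)² = 11.18 × 9.2 × 476.592561 ≈ 49,020.4 × g
Target RCF = 49,020.4 + 74,700 = 123,720.4 × g
(N/1000)² = 123,720.4 / 102.856 = 1202.851
N = 1000 × √1202.851 ≈ 34,682.1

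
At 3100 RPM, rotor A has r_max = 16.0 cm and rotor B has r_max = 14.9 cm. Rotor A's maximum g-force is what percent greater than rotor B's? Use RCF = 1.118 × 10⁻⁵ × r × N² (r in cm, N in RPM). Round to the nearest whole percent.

7%

At equal RPM, RCF scales linearly with r: ratio = 16.0 / 14.9 = 1.0738.
So rotor A delivers 7.4% more g-force.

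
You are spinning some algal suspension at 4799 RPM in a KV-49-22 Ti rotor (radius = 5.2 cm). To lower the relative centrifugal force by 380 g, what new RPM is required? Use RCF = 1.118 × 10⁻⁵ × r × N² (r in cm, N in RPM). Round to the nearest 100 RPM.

≈ 4100 RPM

Current RCF = 1.118 × 10⁻⁵ × 5.2 × (4799)² = 1.118 × 10⁻⁵ × 5.2 × 23,030,401 ≈ 1,338.9 × g
Target RCF = 1,338.9 − 380 = 958.9 × g
N² = 958.9 / (5.8136 × 10⁻⁵) = 16,494,083
N ≈ √16,494,083 ≈ 4,061.3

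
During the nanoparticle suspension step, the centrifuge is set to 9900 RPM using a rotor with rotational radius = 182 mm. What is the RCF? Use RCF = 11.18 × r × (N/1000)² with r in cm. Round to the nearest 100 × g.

r = 182 mm = 18.2 cm
RCF = 11.18 × r × (N/1000)²
RCF = 11.18 × 18.2 × (9.9)² = 11.18 × 18.2 × 98.01 ≈ 19,942.7 × g

19900 ×g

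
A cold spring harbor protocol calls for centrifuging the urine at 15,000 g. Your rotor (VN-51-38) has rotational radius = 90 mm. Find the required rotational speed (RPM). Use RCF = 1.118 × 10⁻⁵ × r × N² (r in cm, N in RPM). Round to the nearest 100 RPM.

N ≈ 12200 RPM

r = 90 mm = 9.0 cm
15,000 = 1.118 × 10⁻⁵ × 9 × N²
N² = 15,000 / (10.062 × 10⁻⁵) = 149,075,730
N ≈ √149,075,730 ≈ 12,209.7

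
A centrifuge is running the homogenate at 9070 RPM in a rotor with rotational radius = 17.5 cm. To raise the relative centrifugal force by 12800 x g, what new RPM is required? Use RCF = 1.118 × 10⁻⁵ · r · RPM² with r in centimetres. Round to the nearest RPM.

Current RCF = 1.118 × 10⁻⁵ × 17.5 × (9070)² = 1.118 × 10⁻⁵ × 17.5 × 82,264,900 ≈ 16,095.1 × g
Target RCF = 16,095.1 + 12,800 = 28,895.1 × g
N² = 28,895.1 / (19.565 × 10⁻⁵) = 147,687,708
N ≈ √147,687,708 ≈ 12,152.7

12153 RPM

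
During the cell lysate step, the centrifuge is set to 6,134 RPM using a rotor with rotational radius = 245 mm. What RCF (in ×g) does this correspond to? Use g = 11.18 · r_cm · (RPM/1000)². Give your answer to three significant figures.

r = 245 mm = 24.5 cm
RCF = 11.18 × 24.5 × (6.134)² = 11.18 × 24.5 × 37.625956 ≈ 10,306.1 × g

RCF ≈ 10300 ×g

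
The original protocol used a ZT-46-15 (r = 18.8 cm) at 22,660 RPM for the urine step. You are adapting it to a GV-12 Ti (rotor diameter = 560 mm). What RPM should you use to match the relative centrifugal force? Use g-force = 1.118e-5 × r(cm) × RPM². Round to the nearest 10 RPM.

RCF = 1.118 × 10⁻⁵ × r × N²
RCF_original = 1.118 × 10⁻⁵ × 18.8 × (22660)² = 1.118 × 10⁻⁵ × 18.8 × 513,475,600 ≈ 107,924.4 × g
Your rotor: r = 560 mm / 2 = 280 mm = 28 cm
107,924.4 = 1.118 × 10⁻⁵ × 28 × N²
N² = 107,924.4 / (31.304 × 10⁻⁵) = 344,762,331
N ≈ √344,762,331 ≈ 18,567.8

≈ 18570 RPM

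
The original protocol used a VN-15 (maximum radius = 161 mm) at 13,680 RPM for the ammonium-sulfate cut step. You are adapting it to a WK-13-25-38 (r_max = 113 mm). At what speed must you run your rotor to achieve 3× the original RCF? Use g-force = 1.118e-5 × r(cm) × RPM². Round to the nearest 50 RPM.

Original rotor: r = 161 mm = 16.1 cm
RCF_original = 1.118 × 10⁻⁵ × 16.1 × (13680)² = 1.118 × 10⁻⁵ × 16.1 × 187,142,400 ≈ 33,685.3 × g
Target RCF = 3 × 33,685.3 ≈ 101,055.9 × g
Your rotor: r = 113 mm = 11.3 cm
101,055.9 = 1.118 × 10⁻⁵ × 11.3 × N²
N² = 101,055.9 / (12.6334 × 10⁻⁵) = 799,910,555
N ≈ √799,910,555 ≈ 28,282.7

28300 RPM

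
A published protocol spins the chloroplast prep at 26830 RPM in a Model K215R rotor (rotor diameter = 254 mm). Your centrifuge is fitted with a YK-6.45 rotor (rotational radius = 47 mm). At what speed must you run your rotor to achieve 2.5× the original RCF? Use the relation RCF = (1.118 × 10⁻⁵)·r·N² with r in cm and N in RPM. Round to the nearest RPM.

69734 RPM

Original rotor: r = 254 mm / 2 = 127 mm = 12.7 cm
RCF = 1.118 × 10⁻⁵ × r × N²
RCF_original = 1.118 × 10⁻⁵ × 12.7 × (26830)² = 1.118 × 10⁻⁵ × 12.7 × 719,848,900 ≈ 102,208.5 × g
Target RCF = 2.5 × 102,208.5 ≈ 255,521.2 × g
Your rotor: r = 47 mm = 4.7 cm
255,521.2 = 1.118 × 10⁻⁵ × 4.7 × N²
N² = 255,521.2 / (5.2546 × 10⁻⁵) = 4,862,809,729
N ≈ √4,862,809,729 ≈ 69,733.8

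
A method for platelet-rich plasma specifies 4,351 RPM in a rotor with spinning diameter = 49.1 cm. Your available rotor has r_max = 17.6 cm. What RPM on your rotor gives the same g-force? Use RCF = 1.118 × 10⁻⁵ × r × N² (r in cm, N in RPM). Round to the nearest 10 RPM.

Original rotor: r = 49.1 / 2 = 24.55 cm
RCF_original = 1.118 × 10⁻⁵ × 24.55 × (4351)² = 1.118 × 10⁻⁵ × 24.55 × 18,931,201 ≈ 5,196 × g
5,196 = 1.118 × 10⁻⁵ × 17.6 × N²
N² = 5,196 / (19.6768 × 10⁻⁵) = 26,406,733
N ≈ √26,406,733 ≈ 5,138.7

5140 RPM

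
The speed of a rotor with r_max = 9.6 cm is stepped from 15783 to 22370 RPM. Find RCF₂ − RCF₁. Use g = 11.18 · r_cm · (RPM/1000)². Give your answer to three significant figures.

27000 × g

RCF₁ = 11.18 × 9.6 × (15.783)² = 11.18 × 9.6 × 249.103089 ≈ 26,735.7 × g
RCF₂ = 11.18 × 9.6 × (22.37)² = 11.18 × 9.6 × 500.4169 ≈ 53,708.7 × g
Increase = 53,708.7 − 26,735.7 = 26,973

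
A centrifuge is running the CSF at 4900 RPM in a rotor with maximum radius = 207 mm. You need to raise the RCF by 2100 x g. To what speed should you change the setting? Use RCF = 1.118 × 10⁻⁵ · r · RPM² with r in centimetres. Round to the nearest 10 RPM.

5750 RPM

r = 207 mm = 20.7 cm
Current RCF = 1.118 × 10⁻⁵ × 20.7 × (4900)² = 1.118 × 10⁻⁵ × 20.7 × 24,010,000 ≈ 5,556.5 × g
Target RCF = 5,556.5 + 2,100 = 7,656.5 × g
N² = 7,656.5 / (23.1426 × 10⁻⁵) = 33,084,010
N ≈ √33,084,010 ≈ 5,751.9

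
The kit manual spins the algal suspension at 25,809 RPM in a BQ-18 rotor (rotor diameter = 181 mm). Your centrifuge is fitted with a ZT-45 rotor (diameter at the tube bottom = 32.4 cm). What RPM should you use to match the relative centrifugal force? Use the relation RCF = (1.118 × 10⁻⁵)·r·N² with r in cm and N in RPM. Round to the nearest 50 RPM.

Original rotor: r = 181 mm / 2 = 90.5 mm = 9.05 cm
RCF_original = 1.118 × 10⁻⁵ × 9.05 × (25809)² = 1.118 × 10⁻⁵ × 9.05 × 666,104,481 ≈ 67,395.8 × g
Your rotor: r = 32.4 / 2 = 16.2 cm
67,395.8 = 1.118 × 10⁻⁵ × 16.2 × N²
N² = 67,395.8 / (18.1116 × 10⁻⁵) = 372,114,004
N ≈ √372,114,004 ≈ 19,290.3

19300 RPM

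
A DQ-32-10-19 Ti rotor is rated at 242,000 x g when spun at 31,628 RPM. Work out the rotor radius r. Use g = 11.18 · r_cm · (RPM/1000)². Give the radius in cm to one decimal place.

≈ 21.6 cm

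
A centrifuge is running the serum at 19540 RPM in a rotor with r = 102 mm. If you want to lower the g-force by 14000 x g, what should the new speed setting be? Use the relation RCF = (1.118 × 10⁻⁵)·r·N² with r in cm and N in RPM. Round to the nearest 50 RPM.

r = 102 mm = 10.2 cm
Current RCF = 1.118 × 10⁻⁵ × 10.2 × (19540)² = 1.118 × 10⁻⁵ × 10.2 × 381,811,600 ≈ 43,540.3 × g
Target RCF = 43,540.3 − 14,000 = 29,540.3 × g
N² = 29,540.3 / (11.4036 × 10⁻⁵) = 259,043,635
N ≈ √259,043,635 ≈ 16,094.8

16100 RPM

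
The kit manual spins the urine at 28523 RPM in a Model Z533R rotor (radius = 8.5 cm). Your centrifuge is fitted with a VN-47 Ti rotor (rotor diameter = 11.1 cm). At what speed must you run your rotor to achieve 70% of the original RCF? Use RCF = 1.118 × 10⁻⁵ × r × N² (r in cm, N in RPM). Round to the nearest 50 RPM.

≈ 29550 RPM

RCF_original = 1.118 × 10⁻⁵ × 8.5 × (28523)² = 1.118 × 10⁻⁵ × 8.5 × 813,561,529 ≈ 77,312.8 × g
Target RCF = 0.7 × 77,312.8 ≈ 54,119 × g
Your rotor: r = 11.1 / 2 = 5.55 cm
54,119 = 1.118 × 10⁻⁵ × 5.55 × N²
N² = 54,119 / (6.2049 × 10⁻⁵) = 872,197,779
N ≈ √872,197,779 ≈ 29,533.0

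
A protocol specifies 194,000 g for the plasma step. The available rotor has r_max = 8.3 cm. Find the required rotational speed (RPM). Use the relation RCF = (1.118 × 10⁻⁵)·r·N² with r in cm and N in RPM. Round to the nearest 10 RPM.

≈ 45720 RPM

194,000 = 1.118 × 10⁻⁵ × 8.3 × N²
N² = 194,000 / (9.2794 × 10⁻⁵) = 2,090,652,413
N ≈ √2,090,652,413 ≈ 45,723.7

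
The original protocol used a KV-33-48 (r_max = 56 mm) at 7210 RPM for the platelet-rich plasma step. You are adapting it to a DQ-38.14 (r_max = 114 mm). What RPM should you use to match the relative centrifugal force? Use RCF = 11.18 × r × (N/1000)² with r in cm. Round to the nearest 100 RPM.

Original rotor: r = 56 mm = 5.6 cm
RCF_original = 11.18 × 5.6 × (7.21)² = 11.18 × 5.6 × 51.9841 ≈ 3,254.6 × g
Your rotor: r = 114 mm = 11.4 cm
3,254.6 = 11.18 × 11.4 × (N/1000)²
(N/1000)² = 3,254.6 / 127.452 = 25.53589
N = 1000 × √25.53589 ≈ 5,053.3

≈ 5100 RPM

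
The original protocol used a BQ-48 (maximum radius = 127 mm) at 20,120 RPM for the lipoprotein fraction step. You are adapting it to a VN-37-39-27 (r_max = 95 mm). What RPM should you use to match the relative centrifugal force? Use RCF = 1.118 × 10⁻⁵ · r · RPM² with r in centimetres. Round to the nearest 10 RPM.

Original rotor: r = 127 mm = 12.7 cm
RCF_original = 1.118 × 10⁻⁵ × 12.7 × (20120)² = 1.118 × 10⁻⁵ × 12.7 × 404,814,400 ≈ 57,478 × g
Your rotor: r = 95 mm = 9.5 cm
57,478 = 1.118 × 10⁻⁵ × 9.5 × N²
N² = 57,478 / (10.621 × 10⁻⁵) = 541,173,148
N ≈ √541,173,148 ≈ 23,263.1

23260 RPM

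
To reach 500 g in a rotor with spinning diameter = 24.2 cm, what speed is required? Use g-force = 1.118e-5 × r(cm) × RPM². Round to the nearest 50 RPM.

1900 RPM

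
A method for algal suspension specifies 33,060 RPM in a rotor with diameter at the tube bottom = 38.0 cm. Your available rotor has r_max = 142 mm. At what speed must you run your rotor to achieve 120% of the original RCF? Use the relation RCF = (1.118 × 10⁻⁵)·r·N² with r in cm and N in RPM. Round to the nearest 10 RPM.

Original rotor: r = 38.0 / 2 = 19 cm
RCF_original = 1.118 × 10⁻⁵ × 19 × (33060)² = 1.118 × 10⁻⁵ × 19 × 1,092,963,600 ≈ 232,167.3 × g
Target RCF = 1.2 × 232,167.3 ≈ 278,600.8 × g
Your rotor: r = 142 mm = 14.2 cm
278,600.8 = 1.118 × 10⁻⁵ × 14.2 × N²
N² = 278,600.8 / (15.8756 × 10⁻⁵) = 1,754,899,342
N ≈ √1,754,899,342 ≈ 41,891.5

41890 RPM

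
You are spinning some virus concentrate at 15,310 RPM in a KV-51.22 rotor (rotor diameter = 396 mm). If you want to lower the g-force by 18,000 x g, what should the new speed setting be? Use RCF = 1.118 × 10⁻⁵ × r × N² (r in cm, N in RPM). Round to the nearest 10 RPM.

N₂ ≈ 12370 RPM

r = 396 mm / 2 = 198 mm = 19.8 cm
Current RCF = 1.118 × 10⁻⁵ × 19.8 × (15310)² = 1.118 × 10⁻⁵ × 19.8 × 234,396,100 ≈ 51,886.9 × g
Target RCF = 51,886.9 − 18,000 = 33,886.9 × g
N² = 33,886.9 / (22.1364 × 10⁻⁵) = 153,082,254
N ≈ √153,082,254 ≈ 12,372.6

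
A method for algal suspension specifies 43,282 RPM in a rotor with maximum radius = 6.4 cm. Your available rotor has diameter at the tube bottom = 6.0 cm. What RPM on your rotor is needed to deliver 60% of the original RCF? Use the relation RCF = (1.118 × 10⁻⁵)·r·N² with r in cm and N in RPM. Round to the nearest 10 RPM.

RCF = 1.118 × 10⁻⁵ × r × N²
RCF_original = 1.118 × 10⁻⁵ × 6.4 × (43282)² = 1.118 × 10⁻⁵ × 6.4 × 1,873,331,524 ≈ 134,040.6 × g
Target RCF = 0.6 × 134,040.6 ≈ 80,424.4 × g
Your rotor: r = 6.0 / 2 = 3 cm
80,424.4 = 1.118 × 10⁻⁵ × 3 × N²
N² = 80,424.4 / (3.354 × 10⁻⁵) = 2,397,865,236
N ≈ √2,397,865,236 ≈ 48,968.0

48970 RPM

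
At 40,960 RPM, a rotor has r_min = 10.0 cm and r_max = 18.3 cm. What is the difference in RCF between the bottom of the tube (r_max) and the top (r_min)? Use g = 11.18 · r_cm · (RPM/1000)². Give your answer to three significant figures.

156000 ×g

RCF_max = 11.18 × 18.3 × (40.96)² = 11.18 × 18.3 × 1,677.7216 ≈ 343,251.8 × g
RCF_min = 11.18 × 10 × (40.96)² = 11.18 × 10 × 1,677.7216 ≈ 187,569.3 × g
ΔRCF = 343,251.8 − 187,569.3 = 155,682.5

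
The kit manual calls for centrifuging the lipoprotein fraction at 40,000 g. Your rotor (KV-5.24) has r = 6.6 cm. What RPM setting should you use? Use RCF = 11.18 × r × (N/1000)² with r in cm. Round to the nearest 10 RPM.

≈ 23280 RPM

40,000 = 11.18 × 6.6 × (N/1000)²
(N/1000)² = 40,000 / 73.788 = 542.0936
N = 1000 × √542.0936 ≈ 23,282.9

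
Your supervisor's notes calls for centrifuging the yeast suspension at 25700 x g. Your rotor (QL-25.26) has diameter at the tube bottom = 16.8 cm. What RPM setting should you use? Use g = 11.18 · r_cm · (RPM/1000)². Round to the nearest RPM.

r = 16.8 / 2 = 8.4 cm
25,700 = 11.18 × 8.4 × (N/1000)²
(N/1000)² = 25,700 / 93.912 = 273.6604
N = 1000 × √273.6604 ≈ 16,542.7

≈ 16543 RPM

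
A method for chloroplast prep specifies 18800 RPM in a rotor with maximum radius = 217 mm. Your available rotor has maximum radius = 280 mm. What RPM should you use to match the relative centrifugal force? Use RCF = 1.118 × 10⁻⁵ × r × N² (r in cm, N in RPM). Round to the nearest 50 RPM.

16550 RPM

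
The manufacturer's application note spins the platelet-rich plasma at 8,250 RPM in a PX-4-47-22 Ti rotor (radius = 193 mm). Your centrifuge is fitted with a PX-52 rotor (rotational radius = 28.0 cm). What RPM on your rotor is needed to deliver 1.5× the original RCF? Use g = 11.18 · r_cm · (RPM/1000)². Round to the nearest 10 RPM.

8390 RPM

Original rotor: r = 193 mm = 19.3 cm
RCF_original = 11.18 × 19.3 × (8.25)² = 11.18 × 19.3 × 68.0625 ≈ 14,686.1 × g
Target RCF = 1.5 × 14,686.1 ≈ 22,029.2 × g
22,029.2 = 11.18 × 28 × (N/1000)²
(N/1000)² = 22,029.2 / 313.04 = 70.37184
N = 1000 × √70.37184 ≈ 8,388.8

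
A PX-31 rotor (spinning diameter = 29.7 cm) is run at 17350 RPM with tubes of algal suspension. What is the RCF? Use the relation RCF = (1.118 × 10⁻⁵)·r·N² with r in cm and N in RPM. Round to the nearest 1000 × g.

r = 29.7 / 2 = 14.85 cm
RCF = 1.118 × 10⁻⁵ × r × N²
RCF = 1.118 × 10⁻⁵ × 14.85 × (17350)² = 1.118 × 10⁻⁵ × 14.85 × 301,022,500 ≈ 49,976.7 × g

50000 × g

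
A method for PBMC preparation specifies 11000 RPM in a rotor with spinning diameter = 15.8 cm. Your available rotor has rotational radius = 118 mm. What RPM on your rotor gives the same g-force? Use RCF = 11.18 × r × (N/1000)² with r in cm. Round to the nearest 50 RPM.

Original rotor: r = 15.8 / 2 = 7.9 cm
RCF_original = 11.18 × 7.9 × (11)² = 11.18 × 7.9 × 121 ≈ 10,687 × g
Your rotor: r = 118 mm = 11.8 cm
10,687 = 11.18 × 11.8 × (N/1000)²
(N/1000)² = 10,687 / 131.924 = 81.00876
N = 1000 × √81.00876 ≈ 9,000.5

≈ 9000 RPM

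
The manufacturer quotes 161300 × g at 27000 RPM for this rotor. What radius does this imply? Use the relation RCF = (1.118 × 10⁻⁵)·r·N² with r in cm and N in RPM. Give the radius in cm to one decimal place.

≈ 19.8 cm

RCF = 1.118 × 10⁻⁵ × r × N²
161300 = 1.118 × 10⁻⁵ × r × (27000)²
r = 161300 / (1.118 × 10⁻⁵ × 729,000,000) = 161300 / 8150.22 ≈ 19.791 cm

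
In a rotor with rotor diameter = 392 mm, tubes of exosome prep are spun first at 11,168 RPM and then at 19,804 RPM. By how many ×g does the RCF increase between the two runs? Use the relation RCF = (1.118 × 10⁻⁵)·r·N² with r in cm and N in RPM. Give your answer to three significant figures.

r = 392 mm / 2 = 196 mm = 19.6 cm
RCF₁ = 1.118 × 10⁻⁵ × 19.6 × (11168)² = 1.118 × 10⁻⁵ × 19.6 × 124,724,224 ≈ 27,330.6 × g
RCF₂ = 1.118 × 10⁻⁵ × 19.6 × (19804)² = 1.118 × 10⁻⁵ × 19.6 × 392,198,416 ≈ 85,941.7 × g
Increase = 85,941.7 − 27,330.6 = 58,611.1

58600 ×g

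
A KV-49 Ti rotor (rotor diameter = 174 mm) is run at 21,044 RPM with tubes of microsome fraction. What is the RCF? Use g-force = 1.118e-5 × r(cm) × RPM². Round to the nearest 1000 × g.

r = 174 mm / 2 = 87 mm = 8.7 cm
RCF = 1.118 × 10⁻⁵ × 8.7 × (21044)² = 1.118 × 10⁻⁵ × 8.7 × 442,849,936 ≈ 43,074.2 × g

RCF ≈ 43000 g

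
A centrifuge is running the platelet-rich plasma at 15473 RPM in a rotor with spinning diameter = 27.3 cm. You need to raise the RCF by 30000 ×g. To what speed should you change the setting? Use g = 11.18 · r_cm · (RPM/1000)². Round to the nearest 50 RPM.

r = 27.3 / 2 = 13.65 cm
Current RCF = 11.18 × 13.65 × (15.473)² = 11.18 × 13.65 × 239.413729 ≈ 36,536.2 × g
Target RCF = 36,536.2 + 30,000 = 66,536.2 × g
(N/1000)² = 66,536.2 / 152.607 = 435.997
N = 1000 × √435.997 ≈ 20,880.5

≈ 20900 RPM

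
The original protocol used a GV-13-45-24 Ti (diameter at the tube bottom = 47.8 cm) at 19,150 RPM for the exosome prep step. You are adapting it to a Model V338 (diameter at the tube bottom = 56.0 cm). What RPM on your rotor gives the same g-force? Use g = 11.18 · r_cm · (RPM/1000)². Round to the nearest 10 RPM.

≈ 17690 RPM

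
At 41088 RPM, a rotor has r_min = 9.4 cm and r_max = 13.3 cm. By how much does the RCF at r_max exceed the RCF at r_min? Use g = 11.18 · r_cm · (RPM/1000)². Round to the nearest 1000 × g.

RCF_max = 11.18 × 13.3 × (41.088)² = 11.18 × 13.3 × 1,688.223744 ≈ 251,028.7 × g
RCF_min = 11.18 × 9.4 × (41.088)² = 11.18 × 9.4 × 1,688.223744 ≈ 177,418.8 × g
ΔRCF = 251,028.7 − 177,418.8 = 73,609.9

74000 × g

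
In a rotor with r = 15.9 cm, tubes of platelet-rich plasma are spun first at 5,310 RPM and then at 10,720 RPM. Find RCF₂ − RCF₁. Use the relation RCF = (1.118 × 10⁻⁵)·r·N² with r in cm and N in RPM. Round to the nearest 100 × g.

≈ 15400 x g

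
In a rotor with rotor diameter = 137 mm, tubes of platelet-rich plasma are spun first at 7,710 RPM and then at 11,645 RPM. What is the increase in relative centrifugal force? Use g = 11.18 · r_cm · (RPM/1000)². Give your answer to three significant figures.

≈ 5830 × g

r = 137 mm / 2 = 68.5 mm = 6.85 cm
RCF₁ = 11.18 × 6.85 × (7.71)² = 11.18 × 6.85 × 59.4441 ≈ 4,552.4 × g
RCF₂ = 11.18 × 6.85 × (11.645)² = 11.18 × 6.85 × 135.606025 ≈ 10,385.1 × g
Increase = 10,385.1 − 4,552.4 = 5,832.7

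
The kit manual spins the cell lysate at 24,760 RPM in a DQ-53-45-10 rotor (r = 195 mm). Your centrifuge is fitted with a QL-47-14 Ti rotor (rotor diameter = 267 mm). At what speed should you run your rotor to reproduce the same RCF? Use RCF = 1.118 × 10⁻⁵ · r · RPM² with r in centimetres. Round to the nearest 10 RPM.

29920 RPM

Original rotor: r = 195 mm = 19.5 cm
RCF_original = 1.118 × 10⁻⁵ × 19.5 × (24760)² = 1.118 × 10⁻⁵ × 19.5 × 613,057,600 ≈ 133,652.7 × g
Your rotor: r = 267 mm / 2 = 133.5 mm = 13.35 cm
133,652.7 = 1.118 × 10⁻⁵ × 13.35 × N²
N² = 133,652.7 / (14.9253 × 10⁻⁵) = 895,477,478
N ≈ √895,477,478 ≈ 29,924.5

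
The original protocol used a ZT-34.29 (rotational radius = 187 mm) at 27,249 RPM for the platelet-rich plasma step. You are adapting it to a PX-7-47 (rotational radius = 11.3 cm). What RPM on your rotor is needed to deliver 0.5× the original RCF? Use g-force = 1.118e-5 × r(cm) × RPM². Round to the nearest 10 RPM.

≈ 24790 RPM

Original rotor: r = 187 mm = 18.7 cm
RCF_original = 1.118 × 10⁻⁵ × 18.7 × (27249)² = 1.118 × 10⁻⁵ × 18.7 × 742,508,001 ≈ 155,233.2 × g
Target RCF = 0.5 × 155,233.2 ≈ 77,616.6 × g
77,616.6 = 1.118 × 10⁻⁵ × 11.3 × N²
N² = 77,616.6 / (12.6334 × 10⁻⁵) = 614,376,177
N ≈ √614,376,177 ≈ 24,786.6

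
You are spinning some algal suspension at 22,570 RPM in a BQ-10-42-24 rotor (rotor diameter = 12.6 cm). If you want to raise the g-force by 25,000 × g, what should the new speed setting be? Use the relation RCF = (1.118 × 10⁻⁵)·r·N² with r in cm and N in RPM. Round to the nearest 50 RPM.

29400 RPM

r = 12.6 / 2 = 6.3 cm
Current RCF = 1.118 × 10⁻⁵ × 6.3 × (22570)² = 1.118 × 10⁻⁵ × 6.3 × 509,404,900 ≈ 35,879.4 × g
Target RCF = 35,879.4 + 25,000 = 60,879.4 × g
N² = 60,879.4 / (7.0434 × 10⁻⁵) = 864,346,764
N ≈ √864,346,764 ≈ 29,399.8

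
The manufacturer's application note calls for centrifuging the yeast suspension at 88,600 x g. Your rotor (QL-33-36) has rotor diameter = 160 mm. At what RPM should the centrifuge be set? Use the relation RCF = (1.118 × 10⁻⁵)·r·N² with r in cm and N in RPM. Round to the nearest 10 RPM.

r = 160 mm / 2 = 80 mm = 8 cm
88,600 = 1.118 × 10⁻⁵ × 8 × N²
N² = 88,600 / (8.944 × 10⁻⁵) = 990,608,229
N ≈ √990,608,229 ≈ 31,473.9

N ≈ 31470 RPM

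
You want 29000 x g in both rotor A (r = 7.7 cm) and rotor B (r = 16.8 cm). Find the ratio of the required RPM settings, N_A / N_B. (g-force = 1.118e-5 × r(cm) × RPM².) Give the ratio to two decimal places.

At fixed RCF, N ∝ 1/√r, so N_A/N_B = √(r_B/r_A) = √(16.8/7.7) = √2.181818 = 1.4771.

1.48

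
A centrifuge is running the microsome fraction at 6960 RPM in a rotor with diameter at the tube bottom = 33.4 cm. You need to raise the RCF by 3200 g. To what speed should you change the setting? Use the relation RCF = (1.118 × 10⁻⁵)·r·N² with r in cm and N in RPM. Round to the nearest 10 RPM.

≈ 8100 RPM

r = 33.4 / 2 = 16.7 cm
Current RCF = 1.118 × 10⁻⁵ × 16.7 × (6960)² = 1.118 × 10⁻⁵ × 16.7 × 48,441,600 ≈ 9,044.3 × g
Target RCF = 9,044.3 + 3,200 = 12,244.3 × g
N² = 12,244.3 / (18.6706 × 10⁻⁵) = 65,580,646
N ≈ √65,580,646 ≈ 8,098.2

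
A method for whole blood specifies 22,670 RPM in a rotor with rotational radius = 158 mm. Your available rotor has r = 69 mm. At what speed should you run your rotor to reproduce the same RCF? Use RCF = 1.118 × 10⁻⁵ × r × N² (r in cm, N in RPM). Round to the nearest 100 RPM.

≈ 34300 RPM

Original rotor: r = 158 mm = 15.8 cm
RCF_original = 1.118 × 10⁻⁵ × 15.8 × (22670)² = 1.118 × 10⁻⁵ × 15.8 × 513,928,900 ≈ 90,782.5 × g
Your rotor: r = 69 mm = 6.9 cm
90,782.5 = 1.118 × 10⁻⁵ × 6.9 × N²
N² = 90,782.5 / (7.7142 × 10⁻⁵) = 1,176,823,261
N ≈ √1,176,823,261 ≈ 34,304.9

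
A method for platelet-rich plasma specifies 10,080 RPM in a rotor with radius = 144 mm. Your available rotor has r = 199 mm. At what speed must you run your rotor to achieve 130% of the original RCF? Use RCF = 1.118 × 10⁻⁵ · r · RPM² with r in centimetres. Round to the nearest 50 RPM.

Original rotor: r = 144 mm = 14.4 cm
RCF_original = 1.118 × 10⁻⁵ × 14.4 × (10080)² = 1.118 × 10⁻⁵ × 14.4 × 101,606,400 ≈ 16,357.8 × g
Target RCF = 1.3 × 16,357.8 ≈ 21,265.1 × g
Your rotor: r = 199 mm = 19.9 cm
21,265.1 = 1.118 × 10⁻⁵ × 19.9 × N²
N² = 21,265.1 / (22.2482 × 10⁻⁵) = 95,581,216
N ≈ √95,581,216 ≈ 9,776.6

≈ 9800 RPM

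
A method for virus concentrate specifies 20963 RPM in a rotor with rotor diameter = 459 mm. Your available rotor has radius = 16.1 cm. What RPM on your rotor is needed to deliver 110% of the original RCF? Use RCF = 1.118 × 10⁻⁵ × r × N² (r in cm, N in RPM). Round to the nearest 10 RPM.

26250 RPM

Original rotor: r = 459 mm / 2 = 229.5 mm = 22.95 cm
RCF = 1.118 × 10⁻⁵ × r × N²
RCF_original = 1.118 × 10⁻⁵ × 22.95 × (20963)² = 1.118 × 10⁻⁵ × 22.95 × 439,447,369 ≈ 112,753.8 × g
Target RCF = 1.1 × 112,753.8 ≈ 124,029.2 × g
124,029.2 = 1.118 × 10⁻⁵ × 16.1 × N²
N² = 124,029.2 / (17.9998 × 10⁻⁵) = 689,058,767
N ≈ √689,058,767 ≈ 26,249.9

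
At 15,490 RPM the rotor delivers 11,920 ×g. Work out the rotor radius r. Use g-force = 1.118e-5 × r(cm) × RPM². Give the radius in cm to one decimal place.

RCF = 1.118 × 10⁻⁵ × r × N²
11920 = 1.118 × 10⁻⁵ × r × (15490)²
r = 11920 / (1.118 × 10⁻⁵ × 239,940,100) = 11920 / 2682.53 ≈ 4.444 cm

4.4 cm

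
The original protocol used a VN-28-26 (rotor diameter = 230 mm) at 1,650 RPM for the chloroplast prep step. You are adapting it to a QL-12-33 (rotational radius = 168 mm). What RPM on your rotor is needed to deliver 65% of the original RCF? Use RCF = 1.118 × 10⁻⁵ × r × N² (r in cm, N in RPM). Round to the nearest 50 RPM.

1100 RPM

Original rotor: r = 230 mm / 2 = 115 mm = 11.5 cm
RCF = 1.118 × 10⁻⁵ × r × N²
RCF_original = 1.118 × 10⁻⁵ × 11.5 × (1650)² = 1.118 × 10⁻⁵ × 11.5 × 2,722,500 ≈ 350 × g
Target RCF = 0.65 × 350 ≈ 227.5 × g
Your rotor: r = 168 mm = 16.8 cm
227.5 = 1.118 × 10⁻⁵ × 16.8 × N²
N² = 227.5 / (18.7824 × 10⁻⁵) = 1,211,240
N ≈ √1,211,240 ≈ 1,100.6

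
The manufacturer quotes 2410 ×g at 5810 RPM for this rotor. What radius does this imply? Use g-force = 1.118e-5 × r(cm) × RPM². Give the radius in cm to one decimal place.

r ≈ 6.4 cm

RCF = 1.118 × 10⁻⁵ × r × N²
2410 = 1.118 × 10⁻⁵ × r × (5810)²
r = 2410 / (1.118 × 10⁻⁵ × 33,756,100) = 2410 / 377.3932 ≈ 6.386 cm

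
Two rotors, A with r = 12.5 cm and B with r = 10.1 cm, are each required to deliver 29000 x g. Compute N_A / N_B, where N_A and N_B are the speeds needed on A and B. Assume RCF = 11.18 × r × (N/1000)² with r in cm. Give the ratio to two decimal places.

0.90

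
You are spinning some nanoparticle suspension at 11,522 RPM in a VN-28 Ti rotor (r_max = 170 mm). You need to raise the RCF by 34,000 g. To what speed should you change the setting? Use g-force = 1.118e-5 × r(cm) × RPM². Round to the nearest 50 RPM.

r = 170 mm = 17.0 cm
Current RCF = 1.118 × 10⁻⁵ × 17 × (11522)² = 1.118 × 10⁻⁵ × 17 × 132,756,484 ≈ 25,231.7 × g
Target RCF = 25,231.7 + 34,000 = 59,231.7 × g
N² = 59,231.7 / (19.006 × 10⁻⁵) = 311,647,375
N ≈ √311,647,375 ≈ 17,653.5

17650 RPM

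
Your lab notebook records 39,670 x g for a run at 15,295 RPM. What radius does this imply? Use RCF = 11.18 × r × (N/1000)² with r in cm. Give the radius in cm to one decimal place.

≈ 15.2 cm

39670 = 11.18 × r × (15.295)²
r = 39670 / (11.18 × 233.937025) = 39670 / 2615.416 ≈ 15.168 cm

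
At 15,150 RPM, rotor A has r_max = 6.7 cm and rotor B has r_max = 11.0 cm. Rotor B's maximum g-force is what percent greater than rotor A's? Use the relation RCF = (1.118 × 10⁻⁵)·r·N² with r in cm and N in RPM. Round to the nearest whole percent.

64%

At equal RPM, RCF scales linearly with r: ratio = 11.0 / 6.7 = 1.6418.
So rotor B delivers 64.2% more g-force.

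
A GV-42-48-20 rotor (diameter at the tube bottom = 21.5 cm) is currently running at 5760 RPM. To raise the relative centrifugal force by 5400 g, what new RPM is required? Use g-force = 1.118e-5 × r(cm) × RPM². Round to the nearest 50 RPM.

r = 21.5 / 2 = 10.75 cm
Current RCF = 1.118 × 10⁻⁵ × 10.75 × (5760)² = 1.118 × 10⁻⁵ × 10.75 × 33,177,600 ≈ 3,987.4 × g
Target RCF = 3,987.4 + 5,400 = 9,387.4 × g
N² = 9,387.4 / (12.0185 × 10⁻⁵) = 78,107,917
N ≈ √78,107,917 ≈ 8,837.9

≈ 8850 RPM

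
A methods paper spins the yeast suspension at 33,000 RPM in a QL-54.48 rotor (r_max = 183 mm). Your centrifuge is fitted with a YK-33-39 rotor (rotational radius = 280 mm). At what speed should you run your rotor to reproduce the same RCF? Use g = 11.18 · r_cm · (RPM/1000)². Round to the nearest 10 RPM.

26680 RPM

Original rotor: r = 183 mm = 18.3 cm
RCF_original = 11.18 × 18.3 × (33)² = 11.18 × 18.3 × 1,089 ≈ 222,802.9 × g
Your rotor: r = 280 mm = 28.0 cm
222,802.9 = 11.18 × 28 × (N/1000)²
(N/1000)² = 222,802.9 / 313.04 = 711.7394
N = 1000 × √711.7394 ≈ 26,678.4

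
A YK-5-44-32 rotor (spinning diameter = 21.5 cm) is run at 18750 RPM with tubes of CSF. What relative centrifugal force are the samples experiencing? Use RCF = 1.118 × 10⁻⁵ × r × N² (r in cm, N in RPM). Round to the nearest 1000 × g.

r = 21.5 / 2 = 10.75 cm
RCF = 1.118 × 10⁻⁵ × r × N²
RCF = 1.118 × 10⁻⁵ × 10.75 × (18750)² = 1.118 × 10⁻⁵ × 10.75 × 351,562,500 ≈ 42,252.5 × g

42000 x g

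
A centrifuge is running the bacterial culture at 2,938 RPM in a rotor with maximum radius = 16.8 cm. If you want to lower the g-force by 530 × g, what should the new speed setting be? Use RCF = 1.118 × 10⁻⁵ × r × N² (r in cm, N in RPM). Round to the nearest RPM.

Current RCF = 1.118 × 10⁻⁵ × 16.8 × (2938)² = 1.118 × 10⁻⁵ × 16.8 × 8,631,844 ≈ 1,621.3 × g
Target RCF = 1,621.3 − 530 = 1,091.3 × g
N² = 1,091.3 / (18.7824 × 10⁻⁵) = 5,810,227
N ≈ √5,810,227 ≈ 2,410.4

≈ 2410 RPM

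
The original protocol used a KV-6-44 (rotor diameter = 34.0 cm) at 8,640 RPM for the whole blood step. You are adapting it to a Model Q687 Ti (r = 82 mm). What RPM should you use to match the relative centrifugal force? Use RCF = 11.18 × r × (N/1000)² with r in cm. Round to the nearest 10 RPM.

Original rotor: r = 34.0 / 2 = 17 cm
RCF_original = 11.18 × 17 × (8.64)² = 11.18 × 17 × 74.6496 ≈ 14,187.9 × g
Your rotor: r = 82 mm = 8.2 cm
14,187.9 = 11.18 × 8.2 × (N/1000)²
(N/1000)² = 14,187.9 / 91.676 = 154.7613
N = 1000 × √154.7613 ≈ 12,440.3

≈ 12440 RPM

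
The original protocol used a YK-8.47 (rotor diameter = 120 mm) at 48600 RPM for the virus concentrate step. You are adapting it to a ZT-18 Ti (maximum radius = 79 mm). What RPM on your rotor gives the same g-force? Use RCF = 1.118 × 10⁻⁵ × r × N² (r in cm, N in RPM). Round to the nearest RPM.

42354 RPM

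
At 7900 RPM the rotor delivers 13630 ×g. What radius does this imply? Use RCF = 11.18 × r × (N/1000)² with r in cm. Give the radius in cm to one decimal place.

≈ 19.5 cm

13630 = 11.18 × r × (7.9)²
r = 13630 / (11.18 × 62.41) = 13630 / 697.7438 ≈ 19.534 cm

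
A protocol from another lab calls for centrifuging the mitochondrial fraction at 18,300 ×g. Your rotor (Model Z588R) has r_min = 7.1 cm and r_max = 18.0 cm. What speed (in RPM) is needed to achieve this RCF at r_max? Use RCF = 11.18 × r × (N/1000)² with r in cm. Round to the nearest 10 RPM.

Use r_max = 18.0 cm.
18,300 = 11.18 × 18 × (N/1000)²
(N/1000)² = 18,300 / 201.24 = 90.9362
N = 1000 × √90.9362 ≈ 9,536.0

≈ 9540 RPM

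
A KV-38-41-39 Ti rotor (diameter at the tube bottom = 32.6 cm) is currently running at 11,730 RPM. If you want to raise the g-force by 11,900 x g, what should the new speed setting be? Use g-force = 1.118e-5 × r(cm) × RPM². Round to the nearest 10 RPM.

r = 32.6 / 2 = 16.3 cm
Current RCF = 1.118 × 10⁻⁵ × 16.3 × (11730)² = 1.118 × 10⁻⁵ × 16.3 × 137,592,900 ≈ 25,074.1 × g
Target RCF = 25,074.1 + 11,900 = 36,974.1 × g
N² = 36,974.1 / (18.2234 × 10⁻⁵) = 202,893,532
N ≈ √202,893,532 ≈ 14,244.1

≈ 14240 RPM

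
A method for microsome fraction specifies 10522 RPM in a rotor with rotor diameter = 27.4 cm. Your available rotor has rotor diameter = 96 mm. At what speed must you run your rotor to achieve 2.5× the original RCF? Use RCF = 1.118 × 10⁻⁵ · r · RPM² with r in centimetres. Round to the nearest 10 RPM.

Original rotor: r = 27.4 / 2 = 13.7 cm
RCF_original = 1.118 × 10⁻⁵ × 13.7 × (10522)² = 1.118 × 10⁻⁵ × 13.7 × 110,712,484 ≈ 16,957.4 × g
Target RCF = 2.5 × 16,957.4 ≈ 42,393.5 × g
Your rotor: r = 96 mm / 2 = 48 mm = 4.8 cm
42,393.5 = 1.118 × 10⁻⁵ × 4.8 × N²
N² = 42,393.5 / (5.3664 × 10⁻⁵) = 789,980,247
N ≈ √789,980,247 ≈ 28,106.6

28110 RPM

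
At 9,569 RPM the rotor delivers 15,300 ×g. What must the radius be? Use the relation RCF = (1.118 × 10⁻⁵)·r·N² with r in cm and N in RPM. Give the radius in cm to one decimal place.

≈ 14.9 cm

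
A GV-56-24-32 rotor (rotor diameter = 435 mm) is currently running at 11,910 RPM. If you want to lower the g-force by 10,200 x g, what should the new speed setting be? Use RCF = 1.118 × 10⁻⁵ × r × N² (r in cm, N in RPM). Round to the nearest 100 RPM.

r = 435 mm / 2 = 217.5 mm = 21.75 cm
Current RCF = 1.118 × 10⁻⁵ × 21.75 × (11910)² = 1.118 × 10⁻⁵ × 21.75 × 141,848,100 ≈ 34,492.5 × g
Target RCF = 34,492.5 − 10,200 = 24,292.5 × g
N² = 24,292.5 / (24.3165 × 10⁻⁵) = 99,901,302
N ≈ √99,901,302 ≈ 9,995.1

10000 RPM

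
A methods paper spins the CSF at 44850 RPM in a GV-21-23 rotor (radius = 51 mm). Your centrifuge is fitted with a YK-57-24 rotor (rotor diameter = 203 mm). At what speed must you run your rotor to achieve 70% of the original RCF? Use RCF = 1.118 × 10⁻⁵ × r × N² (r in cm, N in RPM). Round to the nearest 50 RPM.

Original rotor: r = 51 mm = 5.1 cm
RCF_original = 1.118 × 10⁻⁵ × 5.1 × (44850)² = 1.118 × 10⁻⁵ × 5.1 × 2,011,522,500 ≈ 114,693 × g
Target RCF = 0.7 × 114,693 ≈ 80,285.1 × g
Your rotor: r = 203 mm / 2 = 101.5 mm = 10.15 cm
80,285.1 = 1.118 × 10⁻⁵ × 10.15 × N²
N² = 80,285.1 / (11.3477 × 10⁻⁵) = 707,501,080
N ≈ √707,501,080 ≈ 26,598.9

≈ 26600 RPM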